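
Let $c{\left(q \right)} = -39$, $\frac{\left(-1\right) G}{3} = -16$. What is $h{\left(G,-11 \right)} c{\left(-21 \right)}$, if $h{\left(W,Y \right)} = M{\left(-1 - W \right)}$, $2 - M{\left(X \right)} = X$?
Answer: $-1989$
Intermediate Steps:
$G = 48$ ($G = \left(-3\right) \left(-16\right) = 48$)
$M{\left(X \right)} = 2 - X$
$h{\left(W,Y \right)} = 3 + W$ ($h{\left(W,Y \right)} = 2 - \left(-1 - W\right) = 2 + \left(1 + W\right) = 3 + W$)
$h{\left(G,-11 \right)} c{\left(-21 \right)} = \left(3 + 48\right) \left(-39\right) = 51 \left(-39\right) = -1989$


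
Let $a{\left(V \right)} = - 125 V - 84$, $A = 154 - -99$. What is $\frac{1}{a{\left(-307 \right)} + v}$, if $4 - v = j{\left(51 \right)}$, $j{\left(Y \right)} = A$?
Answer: $\frac{1}{38042} \approx 2.6287 \cdot 10^{-5}$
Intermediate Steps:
$A = 253$ ($A = 154 + 99 = 253$)
$a{\left(V \right)} = -84 - 125 V$
$j{\left(Y \right)} = 253$
$v = -249$ ($v = 4 - 253 = -249$)
$\frac{1}{a{\left(-307 \right)} + v} = \frac{1}{\left(-84 - -38375\right) - 249} = \frac{1}{\left(-84 + 38375\right) - 249} = \frac{1}{38291 - 249} = \frac{1}{38042}$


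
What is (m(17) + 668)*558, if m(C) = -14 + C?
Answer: 374418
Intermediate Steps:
(m(17) + 668)*558 = ((-14 + 17) + 668)*558 = (3 + 668)*558 = 671*558 = 374418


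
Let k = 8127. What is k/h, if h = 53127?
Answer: 903/5903 ≈ 0.15297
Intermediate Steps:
k/h = 8127/53127 = 8127*(1/53127) = 903/5903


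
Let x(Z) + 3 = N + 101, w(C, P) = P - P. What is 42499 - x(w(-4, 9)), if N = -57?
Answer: 42458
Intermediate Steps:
w(C, P) = 0
x(Z) = 41 (x(Z) = -3 + (-57 + 101) = -3 + 44 = 41)
42499 - x(w(-4, 9)) = 42499 - 1*41 = 42499 - 41 = 42458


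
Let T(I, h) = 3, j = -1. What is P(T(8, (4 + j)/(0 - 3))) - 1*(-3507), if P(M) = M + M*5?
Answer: 3525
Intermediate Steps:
P(M) = 6*M (P(M) = M + 5*M = 6*M)
P(T(8, (4 + j)/(0 - 3))) - 1*(-3507) = 6*3 - 1*(-3507) = 18 + 3507 = 3525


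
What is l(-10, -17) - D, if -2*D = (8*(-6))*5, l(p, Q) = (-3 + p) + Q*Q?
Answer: 156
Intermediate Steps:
l(p, Q) = -3 + p + Q² (l(p, Q) = (-3 + p) + Q² = -3 + p + Q²)
D = 120 (D = -8*(-6)*5/2 = -(-24)*5 = -½*(-240) = 120)
l(-10, -17) - D = (-3 - 10 + (-17)²) - 1*120 = (-3 - 10 + 289) - 120 = 276 - 120 = 156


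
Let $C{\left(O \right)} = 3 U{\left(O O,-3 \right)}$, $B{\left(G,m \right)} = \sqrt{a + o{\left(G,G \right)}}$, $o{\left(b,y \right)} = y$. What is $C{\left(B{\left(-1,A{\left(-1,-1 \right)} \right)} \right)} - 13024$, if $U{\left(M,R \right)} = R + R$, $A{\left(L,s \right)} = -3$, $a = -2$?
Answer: $-13042$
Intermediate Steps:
$B{\left(G,m \right)} = \sqrt{-2 + G}$
$U{\left(M,R \right)} = 2 R$
$C{\left(O \right)} = -18$ ($C{\left(O \right)} = 3 \cdot 2 \left(-3\right) = 3 \left(-6\right) = -18$)
$C{\left(B{\left(-1,A{\left(-1,-1 \right)} \right)} \right)} - 13024 = -18 - 13024 = -13042$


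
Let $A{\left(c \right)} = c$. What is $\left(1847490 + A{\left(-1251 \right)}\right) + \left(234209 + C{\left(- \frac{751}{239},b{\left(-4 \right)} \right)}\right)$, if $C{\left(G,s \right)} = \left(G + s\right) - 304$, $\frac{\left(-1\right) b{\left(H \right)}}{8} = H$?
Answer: $\frac{497161313}{239} \approx 2.0802 \cdot 10^{6}$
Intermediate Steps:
$b{\left(H \right)} = - 8 H$
$C{\left(G,s \right)} = -304 + G + s$
$\left(1847490 + A{\left(-1251 \right)}\right) + \left(234209 + C{\left(- \frac{751}{239},b{\left(-4 \right)} \right)}\right) = \left(1847490 - 1251\right) + \left(234209 - \left(272 + \frac{751}{239}\right)\right) = 1846239 + \left(234209 - \frac{65759}{239}\right) = 1846239 + \frac{55910192}{239} = \frac{497161313}{239}$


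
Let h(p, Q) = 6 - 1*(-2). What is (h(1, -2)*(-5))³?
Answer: -64000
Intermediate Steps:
h(p, Q) = 8 (h(p, Q) = 6 + 2 = 8)
(h(1, -2)*(-5))³ = (8*(-5))³ = (-40)³ = -64000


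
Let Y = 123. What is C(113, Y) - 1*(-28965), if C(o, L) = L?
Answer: 29088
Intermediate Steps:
C(113, Y) - 1*(-28965) = 123 - 1*(-28965) = 123 + 28965 = 29088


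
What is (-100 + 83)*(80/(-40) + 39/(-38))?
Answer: 1955/38 ≈ 51.447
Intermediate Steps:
(-100 + 83)*(80/(-40) + 39/(-38)) = -17*(80*(-1/40) + 39*(-1/38)) = -17*(-2 - 39/38) = -17*(-115/38) = 1955/38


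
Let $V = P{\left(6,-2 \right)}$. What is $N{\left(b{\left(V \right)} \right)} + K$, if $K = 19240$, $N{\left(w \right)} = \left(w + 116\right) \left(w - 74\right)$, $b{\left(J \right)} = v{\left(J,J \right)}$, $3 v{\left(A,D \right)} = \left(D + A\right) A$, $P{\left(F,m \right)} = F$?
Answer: $12240$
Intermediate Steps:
$V = 6$
$v{\left(A,D \right)} = \frac{A \left(A + D\right)}{3}$ ($v{\left(A,D \right)} = \frac{\left(D + A\right) A}{3} = \frac{\left(A + D\right) A}{3} = \frac{A \left(A + D\right)}{3}$)
$b{\left(J \right)} = \frac{2 J^{2}}{3}$ ($b{\left(J \right)} = \frac{J \left(J + J\right)}{3} = \frac{J 2 J}{3} = \frac{2 J^{2}}{3}$)
$N{\left(w \right)} = \left(-74 + w\right) \left(116 + w\right)$ ($N{\left(w \right)} = \left(116 + w\right) \left(-74 + w\right) = \left(-74 + w\right) \left(116 + w\right)$)
$N{\left(b{\left(V \right)} \right)} + K = \left(-8584 + \left(\frac{2 \cdot 6^{2}}{3}\right)^{2} + 42 \frac{2 \cdot 6^{2}}{3}\right) + 19240 = \left(-8584 + \left(\frac{2}{3} \cdot 36\right)^{2} + 42 \cdot \frac{2}{3} \cdot 36\right) + 19240 = \left(-8584 + 24^{2} + 42 \cdot 24\right) + 19240 = \left(-8584 + 576 + 1008\right) + 19240 = -7000 + 19240 = 12240$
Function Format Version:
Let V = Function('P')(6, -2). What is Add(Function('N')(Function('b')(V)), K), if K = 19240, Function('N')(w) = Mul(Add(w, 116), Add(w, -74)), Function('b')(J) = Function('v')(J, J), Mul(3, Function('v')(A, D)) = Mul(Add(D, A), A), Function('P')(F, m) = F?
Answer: 12240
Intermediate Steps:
V = 6
Function('v')(A, D) = Mul(Rational(1, 3), A, Add(A, D)) (Function('v')(A, D) = Mul(Rational(1, 3), Mul(Add(D, A), A)) = Mul(Rational(1, 3), Mul(Add(A, D), A)) = Mul(Rational(1, 3), Mul(A, Add(A, D))) = Mul(Rational(1, 3), A, Add(A, D)))
Function('b')(J) = Mul(Rational(2, 3), Pow(J, 2)) (Function('b')(J) = Mul(Rational(1, 3), J, Add(J, J)) = Mul(Rational(1, 3), J, Mul(2, J)) = Mul(Rational(2, 3), Pow(J, 2)))
Function('N')(w) = Mul(Add(-74, w), Add(116, w)) (Function('N')(w) = Mul(Add(116, w), Add(-74, w)) = Mul(Add(-74, w), Add(116, w)))
Add(Function('N')(Function('b')(V)), K) = Add(Add(-8584, Pow(Mul(Rational(2, 3), Pow(6, 2)), 2), Mul(42, Mul(Rational(2, 3), Pow(6, 2)))), 19240) = Add(Add(-8584, Pow(Mul(Rational(2, 3), 36), 2), Mul(42, Mul(Rational(2, 3), 36))), 19240) = Add(Add(-8584, Pow(24, 2), Mul(42, 24)), 19240) = Add(Add(-8584, 576, 1008), 19240) = Add(-7000, 19240) = 12240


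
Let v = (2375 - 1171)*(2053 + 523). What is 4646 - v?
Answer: -3096858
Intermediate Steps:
v = 3101504 (v = 1204*2576 = 3101504)
4646 - v = 4646 - 1*3101504 = 4646 - 3101504 = -3096858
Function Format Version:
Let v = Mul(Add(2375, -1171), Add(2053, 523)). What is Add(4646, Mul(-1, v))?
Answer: -3096858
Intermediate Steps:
v = 3101504 (v = Mul(1204, 2576) = 3101504)
Add(4646, Mul(-1, v)) = Add(4646, Mul(-1, 3101504)) = Add(4646, -3101504) = -3096858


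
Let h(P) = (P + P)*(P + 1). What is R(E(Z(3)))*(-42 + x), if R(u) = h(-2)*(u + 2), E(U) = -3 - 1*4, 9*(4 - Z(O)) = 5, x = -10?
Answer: 1040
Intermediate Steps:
h(P) = 2*P*(1 + P) (h(P) = (2*P)*(1 + P) = 2*P*(1 + P))
Z(O) = 31/9 (Z(O) = 4 - ⅑*5 = 4 - 5/9 = 31/9)
E(U) = -7 (E(U) = -3 - 4 = -7)
R(u) = 8 + 4*u (R(u) = (2*(-2)*(1 - 2))*(u + 2) = (2*(-2)*(-1))*(2 + u) = 4*(2 + u) = 8 + 4*u)
R(E(Z(3)))*(-42 + x) = (8 + 4*(-7))*(-42 - 10) = (8 - 28)*(-52) = -20*(-52) = 1040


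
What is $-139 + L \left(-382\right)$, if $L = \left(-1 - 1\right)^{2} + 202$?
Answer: $-78831$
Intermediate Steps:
$L = 206$ ($L = \left(-2\right)^{2} + 202 = 4 + 202 = 206$)
$-139 + L \left(-382\right) = -139 + 206 \left(-382\right) = -139 - 78692 = -78831$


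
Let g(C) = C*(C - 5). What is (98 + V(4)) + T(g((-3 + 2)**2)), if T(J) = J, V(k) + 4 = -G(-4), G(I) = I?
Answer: 94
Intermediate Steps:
V(k) = 0 (V(k) = -4 - 1*(-4) = -4 + 4 = 0)
g(C) = C*(-5 + C)
(98 + V(4)) + T(g((-3 + 2)**2)) = (98 + 0) + (-3 + 2)**2*(-5 + (-3 + 2)**2) = 98 + (-1)**2*(-5 + (-1)**2) = 98 + 1*(-5 + 1) = 98 + 1*(-4) = 98 - 4 = 94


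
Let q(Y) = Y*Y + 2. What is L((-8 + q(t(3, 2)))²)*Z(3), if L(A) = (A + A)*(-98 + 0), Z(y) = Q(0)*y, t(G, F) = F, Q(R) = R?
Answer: 0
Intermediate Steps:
Z(y) = 0 (Z(y) = 0*y = 0)
q(Y) = 2 + Y² (q(Y) = Y² + 2 = 2 + Y²)
L(A) = -196*A (L(A) = (2*A)*(-98) = -196*A)
L((-8 + q(t(3, 2)))²)*Z(3) = -196*(-8 + (2 + 2²))²*0 = -196*(-8 + (2 + 4))²*0 = -196*(-8 + 6)²*0 = -196*(-2)²*0 = -196*4*0 = -784*0 = 0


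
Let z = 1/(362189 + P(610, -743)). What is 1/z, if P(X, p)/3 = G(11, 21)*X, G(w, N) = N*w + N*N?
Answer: 1591949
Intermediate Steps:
G(w, N) = N² + N*w (G(w, N) = N*w + N² = N² + N*w)
P(X, p) = 2016*X (P(X, p) = 3*((21*(21 + 11))*X) = 3*((21*32)*X) = 3*(672*X) = 2016*X)
z = 1/1591949 (z = 1/(362189 + 2016*610) = 1/(362189 + 1229760) = 1/1591949 ≈ 6.2816e-7)
1/z = 1/(1/1591949) = 1591949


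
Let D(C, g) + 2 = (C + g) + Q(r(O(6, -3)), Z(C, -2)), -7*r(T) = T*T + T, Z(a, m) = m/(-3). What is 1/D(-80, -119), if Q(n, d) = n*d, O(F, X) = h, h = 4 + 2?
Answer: -1/205 ≈ -0.0048781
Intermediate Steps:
h = 6
O(F, X) = 6
Z(a, m) = -m/3 (Z(a, m) = m*(-1/3) = -m/3)
r(T) = -T/7 - T**2/7 (r(T) = -(T*T + T)/7 = -(T**2 + T)/7 = -(T + T**2)/7 = -T/7 - T**2/7)
Q(n, d) = d*n
D(C, g) = -6 + C + g (D(C, g) = -2 + ((C + g) + (-1/3*(-2))*(-1/7*6*(1 + 6))) = -2 + ((C + g) + 2*(-1/7*6*7)/3) = -2 + ((C + g) + (2/3)*(-6)) = -2 + ((C + g) - 4) = -2 + (-4 + C + g) = -6 + C + g)
1/D(-80, -119) = 1/(-6 - 80 - 119) = 1/(-205) = -1/205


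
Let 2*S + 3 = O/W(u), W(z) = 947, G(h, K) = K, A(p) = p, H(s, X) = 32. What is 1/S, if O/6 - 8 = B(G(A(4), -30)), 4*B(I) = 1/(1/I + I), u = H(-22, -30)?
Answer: -853247/1258269 ≈ -0.67811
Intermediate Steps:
u = 32
B(I) = 1/(4*(I + 1/I)) (B(I) = 1/(4*(1/I + I)) = 1/(4*(I + 1/I)))
O = 43203/901 (O = 48 + 6*((¼)*(-30)/(1 + (-30)²)) = 48 + 6*((¼)*(-30)/(1 + 900)) = 48 + 6*((¼)*(-30)/901) = 48 + 6*((¼)*(-30)*(1/901)) = 48 + 6*(-15/1802) = 48 - 45/901 = 43203/901 ≈ 47.950)
S = -1258269/853247 (S = -3/2 + ((43203/901)/947)/2 = -3/2 + ((43203/901)*(1/947))/2 = -3/2 + (½)*(43203/853247) = -3/2 + 43203/1706494 = -1258269/853247 ≈ -1.4747)
1/S = 1/(-1258269/853247) = -853247/1258269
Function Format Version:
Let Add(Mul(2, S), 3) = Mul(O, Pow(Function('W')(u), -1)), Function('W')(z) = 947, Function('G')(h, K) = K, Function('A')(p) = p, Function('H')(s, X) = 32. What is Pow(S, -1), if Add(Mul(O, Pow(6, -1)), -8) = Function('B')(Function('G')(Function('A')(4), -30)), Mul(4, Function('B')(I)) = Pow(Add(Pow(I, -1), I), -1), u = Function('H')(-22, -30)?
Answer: Rational(-853247, 1258269) ≈ -0.67811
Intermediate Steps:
u = 32
Function('B')(I) = Mul(Rational(1, 4), Pow(Add(I, Pow(I, -1)), -1)) (Function('B')(I) = Mul(Rational(1, 4), Pow(Add(Pow(I, -1), I), -1)) = Mul(Rational(1, 4), Pow(Add(I, Pow(I, -1)), -1)))
O = Rational(43203, 901) (O = Add(48, Mul(6, Mul(Rational(1, 4), -30, Pow(Add(1, Pow(-30, 2)), -1)))) = Add(48, Mul(6, Mul(Rational(1, 4), -30, Pow(Add(1, 900), -1)))) = Add(48, Mul(6, Mul(Rational(1, 4), -30, Pow(901, -1)))) = Add(48, Mul(6, Mul(Rational(1, 4), -30, Rational(1, 901)))) = Add(48, Mul(6, Rational(-15, 1802))) = Add(48, Rational(-45, 901)) = Rational(43203, 901) ≈ 47.950)
S = Rational(-1258269, 853247) (S = Add(Rational(-3, 2), Mul(Rational(1, 2), Mul(Rational(43203, 901), Pow(947, -1)))) = Add(Rational(-3, 2), Mul(Rational(1, 2), Mul(Rational(43203, 901), Rational(1, 947)))) = Add(Rational(-3, 2), Mul(Rational(1, 2), Rational(43203, 853247))) = Add(Rational(-3, 2), Rational(43203, 1706494)) = Rational(-1258269, 853247) ≈ -1.4747)
Pow(S, -1) = Pow(Rational(-1258269, 853247), -1) = Rational(-853247, 1258269)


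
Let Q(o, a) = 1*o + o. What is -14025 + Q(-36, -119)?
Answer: -14097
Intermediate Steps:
Q(o, a) = 2*o (Q(o, a) = o + o = 2*o)
-14025 + Q(-36, -119) = -14025 + 2*(-36) = -14025 - 72 = -14097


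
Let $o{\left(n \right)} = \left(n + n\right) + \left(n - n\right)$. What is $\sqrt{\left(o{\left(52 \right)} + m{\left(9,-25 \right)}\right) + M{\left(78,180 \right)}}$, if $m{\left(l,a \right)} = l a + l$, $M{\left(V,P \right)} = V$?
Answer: $i \sqrt{34} \approx 5.8309 i$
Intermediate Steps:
$o{\left(n \right)} = 2 n$ ($o{\left(n \right)} = 2 n + 0 = 2 n$)
$m{\left(l,a \right)} = l + a l$ ($m{\left(l,a \right)} = a l + l = l + a l$)
$\sqrt{\left(o{\left(52 \right)} + m{\left(9,-25 \right)}\right) + M{\left(78,180 \right)}} = \sqrt{\left(2 \cdot 52 + 9 \left(1 - 25\right)\right) + 78} = \sqrt{\left(104 + 9 \left(-24\right)\right) + 78} = \sqrt{\left(104 - 216\right) + 78} = \sqrt{-112 + 78} = \sqrt{-34} = i \sqrt{34}$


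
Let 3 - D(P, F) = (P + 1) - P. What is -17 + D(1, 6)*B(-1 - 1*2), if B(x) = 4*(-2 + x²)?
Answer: 39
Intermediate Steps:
D(P, F) = 2 (D(P, F) = 3 - ((P + 1) - P) = 3 - ((1 + P) - P) = 3 - 1*1 = 3 - 1 = 2)
B(x) = -8 + 4*x²
-17 + D(1, 6)*B(-1 - 1*2) = -17 + 2*(-8 + 4*(-1 - 1*2)²) = -17 + 2*(-8 + 4*(-1 - 2)²) = -17 + 2*(-8 + 4*(-3)²) = -17 + 2*(-8 + 4*9) = -17 + 2*(-8 + 36) = -17 + 2*28 = -17 + 56 = 39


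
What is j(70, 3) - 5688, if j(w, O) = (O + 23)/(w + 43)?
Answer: -642718/113 ≈ -5687.8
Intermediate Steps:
j(w, O) = (23 + O)/(43 + w)
j(70, 3) - 5688 = (23 + 3)/(43 + 70) - 5688 = 26/113 - 5688 = -642718/113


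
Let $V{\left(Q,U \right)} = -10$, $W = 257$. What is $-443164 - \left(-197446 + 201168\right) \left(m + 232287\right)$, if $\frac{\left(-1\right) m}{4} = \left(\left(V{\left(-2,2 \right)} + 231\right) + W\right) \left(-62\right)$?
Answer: $-1306236146$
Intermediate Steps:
$m = 118544$ ($m = - 4 \left(\left(-10 + 231\right) + 257\right) \left(-62\right) = - 4 \left(221 + 257\right) \left(-62\right) = - 4 \cdot 478 \left(-62\right) = \left(-4\right) \left(-29636\right) = 118544$)
$-443164 - \left(-197446 + 201168\right) \left(m + 232287\right) = -443164 - \left(-197446 + 201168\right) \left(118544 + 232287\right) = -443164 - 3722 \cdot 350831 = -443164 - 1305792982 = -1306236146$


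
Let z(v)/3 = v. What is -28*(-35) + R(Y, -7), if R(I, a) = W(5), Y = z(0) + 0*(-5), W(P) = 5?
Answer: 985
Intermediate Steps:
z(v) = 3*v
Y = 0 (Y = 3*0 + 0*(-5) = 0 + 0 = 0)
R(I, a) = 5
-28*(-35) + R(Y, -7) = -28*(-35) + 5 = 980 + 5 = 985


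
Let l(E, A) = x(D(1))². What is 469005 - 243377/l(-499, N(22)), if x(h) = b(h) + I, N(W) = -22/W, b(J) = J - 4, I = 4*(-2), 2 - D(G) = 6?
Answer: 119821903/256 ≈ 4.6805e+5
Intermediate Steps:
D(G) = -4 (D(G) = 2 - 1*6 = 2 - 6 = -4)
I = -8
b(J) = -4 + J
x(h) = -12 + h (x(h) = (-4 + h) - 8 = -12 + h)
l(E, A) = 256 (l(E, A) = (-12 - 4)² = (-16)² = 256)
469005 - 243377/l(-499, N(22)) = 469005 - 243377/256 = 119821903/256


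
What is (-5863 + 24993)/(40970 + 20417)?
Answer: 19130/61387 ≈ 0.31163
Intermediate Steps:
(-5863 + 24993)/(40970 + 20417) = 19130/61387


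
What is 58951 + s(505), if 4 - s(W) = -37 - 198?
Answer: 59190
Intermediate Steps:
s(W) = 239 (s(W) = 4 - (-37 - 198) = 4 - 1*(-235) = 4 + 235 = 239)
58951 + s(505) = 58951 + 239 = 59190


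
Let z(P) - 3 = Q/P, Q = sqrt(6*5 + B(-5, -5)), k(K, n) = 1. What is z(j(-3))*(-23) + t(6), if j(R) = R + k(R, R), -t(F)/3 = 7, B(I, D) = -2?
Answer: -90 + 23*sqrt(7) ≈ -29.148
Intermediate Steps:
t(F) = -21 (t(F) = -3*7 = -21)
Q = 2*sqrt(7) (Q = sqrt(6*5 - 2) = sqrt(30 - 2) = sqrt(28) = 2*sqrt(7) ≈ 5.2915)
j(R) = 1 + R (j(R) = R + 1 = 1 + R)
z(P) = 3 + 2*sqrt(7)/P (z(P) = 3 + (2*sqrt(7))/P = 3 + 2*sqrt(7)/P)
z(j(-3))*(-23) + t(6) = (3 + 2*sqrt(7)/(1 - 3))*(-23) - 21 = (3 + 2*sqrt(7)/(-2))*(-23) - 21 = (3 + 2*sqrt(7)*(-1/2))*(-23) - 21 = (3 - sqrt(7))*(-23) - 21 = (-69 + 23*sqrt(7)) - 21 = -90 + 23*sqrt(7)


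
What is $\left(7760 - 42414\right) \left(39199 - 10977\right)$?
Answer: $-978005188$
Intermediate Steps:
$\left(7760 - 42414\right) \left(39199 - 10977\right) = \left(-34654\right) 28222 = -978005188$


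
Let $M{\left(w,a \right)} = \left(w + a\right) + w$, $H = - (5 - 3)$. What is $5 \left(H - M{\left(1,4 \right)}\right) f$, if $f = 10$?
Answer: $-400$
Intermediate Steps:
$H = -2$ ($H = \left(-1\right) 2 = -2$)
$M{\left(w,a \right)} = a + 2 w$ ($M{\left(w,a \right)} = \left(a + w\right) + w = a + 2 w$)
$5 \left(H - M{\left(1,4 \right)}\right) f = 5 \left(-2 - \left(4 + 2 \cdot 1\right)\right) 10 = 5 \left(-2 - \left(4 + 2\right)\right) 10 = 5 \left(-2 - 6\right) 10 = 5 \left(-8\right) 10 = \left(-40\right) 10 = -400$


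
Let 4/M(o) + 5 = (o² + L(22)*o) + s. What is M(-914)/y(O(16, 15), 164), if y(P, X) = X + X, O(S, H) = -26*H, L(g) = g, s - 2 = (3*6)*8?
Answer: 1/66865178 ≈ 1.4955e-8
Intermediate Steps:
s = 146 (s = 2 + (3*6)*8 = 2 + 18*8 = 2 + 144 = 146)
M(o) = 4/(141 + o² + 22*o) (M(o) = 4/(-5 + ((o² + 22*o) + 146)) = 4/(-5 + (146 + o² + 22*o)) = 4/(141 + o² + 22*o))
y(P, X) = 2*X
M(-914)/y(O(16, 15), 164) = (4/(141 + (-914)² + 22*(-914)))/((2*164)) = (4/(141 + 835396 - 20108))/328 = (4/815429)*(1/328) = 1/66865178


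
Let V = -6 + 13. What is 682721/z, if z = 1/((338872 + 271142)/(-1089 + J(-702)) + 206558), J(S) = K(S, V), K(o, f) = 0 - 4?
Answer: 153720012991480/1093 ≈ 1.4064e+11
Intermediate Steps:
V = 7
K(o, f) = -4
J(S) = -4
z = 1093/225157880 (z = 1/((338872 + 271142)/(-1089 - 4) + 206558) = 1/(610014/(-1093) + 206558) = 1/(610014*(-1/1093) + 206558) = 1/(-610014/1093 + 206558) = 1/(225157880/1093) = 1093/225157880 ≈ 4.8544e-6)
682721/z = 682721/(1093/225157880) = 682721*(225157880/1093) = 153720012991480/1093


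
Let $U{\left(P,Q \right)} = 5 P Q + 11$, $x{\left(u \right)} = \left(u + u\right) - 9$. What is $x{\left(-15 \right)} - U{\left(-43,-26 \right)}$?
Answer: $-5640$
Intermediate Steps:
$x{\left(u \right)} = -9 + 2 u$ ($x{\left(u \right)} = 2 u - 9 = -9 + 2 u$)
$U{\left(P,Q \right)} = 11 + 5 P Q$ ($U{\left(P,Q \right)} = 5 P Q + 11 = 11 + 5 P Q$)
$x{\left(-15 \right)} - U{\left(-43,-26 \right)} = \left(-9 + 2 \left(-15\right)\right) - \left(11 + 5 \left(-43\right) \left(-26\right)\right) = \left(-9 - 30\right) - \left(11 + 5590\right) = -39 - 5601 = -5640$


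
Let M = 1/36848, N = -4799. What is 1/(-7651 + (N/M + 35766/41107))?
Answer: -41107/7269411295955 ≈ -5.6548e-9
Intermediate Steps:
M = 1/36848 ≈ 2.7139e-5
1/(-7651 + (N/M + 35766/41107)) = 1/(-7651 + (-4799/1/36848 + 35766/41107)) = 1/(-7651 + (-4799*36848 + 35766*(1/41107))) = 1/(-7651 + (-176833552 + 35766/41107)) = 1/(-7651 - 7269096786298/41107) = 1/(-7269411295955/41107) = -41107/7269411295955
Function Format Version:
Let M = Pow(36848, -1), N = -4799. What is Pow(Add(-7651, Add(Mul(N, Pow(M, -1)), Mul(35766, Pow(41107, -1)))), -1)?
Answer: Rational(-41107, 7269411295955) ≈ -5.6548e-9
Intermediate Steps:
M = Rational(1, 36848) ≈ 2.7139e-5
Pow(Add(-7651, Add(Mul(N, Pow(M, -1)), Mul(35766, Pow(41107, -1)))), -1) = Pow(Add(-7651, Add(Mul(-4799, Pow(Rational(1, 36848), -1)), Mul(35766, Pow(41107, -1)))), -1) = Pow(Add(-7651, Add(Mul(-4799, 36848), Mul(35766, Rational(1, 41107)))), -1) = Pow(Add(-7651, Add(-176833552, Rational(35766, 41107))), -1) = Pow(Add(-7651, Rational(-7269096786298, 41107)), -1) = Pow(Rational(-7269411295955, 41107), -1) = Rational(-41107, 7269411295955)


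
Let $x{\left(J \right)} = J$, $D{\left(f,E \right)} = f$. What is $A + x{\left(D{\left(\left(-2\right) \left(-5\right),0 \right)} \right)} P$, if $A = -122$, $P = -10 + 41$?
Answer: $188$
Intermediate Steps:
$P = 31$
$A + x{\left(D{\left(\left(-2\right) \left(-5\right),0 \right)} \right)} P = -122 + \left(-2\right) \left(-5\right) 31 = -122 + 10 \cdot 31 = -122 + 310 = 188$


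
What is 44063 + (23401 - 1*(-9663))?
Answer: 77127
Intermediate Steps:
44063 + (23401 - 1*(-9663)) = 44063 + (23401 + 9663) = 44063 + 33064 = 77127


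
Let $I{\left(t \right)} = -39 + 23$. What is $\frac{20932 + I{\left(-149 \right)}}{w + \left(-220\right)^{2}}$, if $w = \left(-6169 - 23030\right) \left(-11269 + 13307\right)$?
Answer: $- \frac{1494}{4247083} \approx -0.00035177$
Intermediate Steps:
$w = -59507562$ ($w = \left(-29199\right) 2038 = -59507562$)
$I{\left(t \right)} = -16$
$\frac{20932 + I{\left(-149 \right)}}{w + \left(-220\right)^{2}} = \frac{20932 - 16}{-59507562 + \left(-220\right)^{2}} = \frac{20916}{-59507562 + 48400} = \frac{20916}{-59459162} = 20916 \left(- \frac{1}{59459162}\right) = - \frac{1494}{4247083}$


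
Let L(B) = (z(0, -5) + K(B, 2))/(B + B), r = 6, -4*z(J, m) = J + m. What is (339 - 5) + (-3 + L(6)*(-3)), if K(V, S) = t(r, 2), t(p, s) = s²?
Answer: 5275/16 ≈ 329.69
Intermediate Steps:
z(J, m) = -J/4 - m/4 (z(J, m) = -(J + m)/4 = -J/4 - m/4)
K(V, S) = 4 (K(V, S) = 2² = 4)
L(B) = 21/(8*B) (L(B) = ((-¼*0 - ¼*(-5)) + 4)/(B + B) = ((0 + 5/4) + 4)/((2*B)) = (5/4 + 4)*(1/(2*B)) = 21*(1/(2*B))/4 = 21/(8*B))
(339 - 5) + (-3 + L(6)*(-3)) = (339 - 5) + (-3 + ((21/8)/6)*(-3)) = 334 + (-3 + ((21/8)*(⅙))*(-3)) = 334 + (-3 + (7/16)*(-3)) = 334 + (-3 - 21/16) = 334 - 69/16 = 5275/16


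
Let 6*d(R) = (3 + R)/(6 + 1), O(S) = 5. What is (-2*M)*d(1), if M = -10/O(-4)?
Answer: 8/21 ≈ 0.38095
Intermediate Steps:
M = -2 (M = -10/5 = -10*1/5 = -2)
d(R) = 1/14 + R/42 (d(R) = ((3 + R)/(6 + 1))/6 = ((3 + R)/7)/6 = ((3 + R)*(1/7))/6 = (3/7 + R/7)/6 = 1/14 + R/42)
(-2*M)*d(1) = (-2*(-2))*(1/14 + (1/42)*1) = 4*(1/14 + 1/42) = 4*(2/21) = 8/21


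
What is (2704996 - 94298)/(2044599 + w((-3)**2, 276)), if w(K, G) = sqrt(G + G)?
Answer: 1779276840034/1393461690083 - 5221396*sqrt(138)/4180385070249 ≈ 1.2769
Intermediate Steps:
w(K, G) = sqrt(2)*sqrt(G) (w(K, G) = sqrt(2*G) = sqrt(2)*sqrt(G))
(2704996 - 94298)/(2044599 + w((-3)**2, 276)) = (2704996 - 94298)/(2044599 + sqrt(2)*sqrt(276)) = 2610698/(2044599 + sqrt(2)*(2*sqrt(69))) = 2610698/(2044599 + 2*sqrt(138))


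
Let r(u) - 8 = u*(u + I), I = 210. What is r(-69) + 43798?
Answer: 34077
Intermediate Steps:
r(u) = 8 + u*(210 + u) (r(u) = 8 + u*(u + 210) = 8 + u*(210 + u))
r(-69) + 43798 = (8 + (-69)**2 + 210*(-69)) + 43798 = (8 + 4761 - 14490) + 43798 = -9721 + 43798 = 34077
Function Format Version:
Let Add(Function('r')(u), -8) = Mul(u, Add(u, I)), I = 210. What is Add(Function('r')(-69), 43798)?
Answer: 34077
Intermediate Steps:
Function('r')(u) = Add(8, Mul(u, Add(210, u))) (Function('r')(u) = Add(8, Mul(u, Add(u, 210))) = Add(8, Mul(u, Add(210, u))))
Add(Function('r')(-69), 43798) = Add(Add(8, Pow(-69, 2), Mul(210, -69)), 43798) = Add(Add(8, 4761, -14490), 43798) = Add(-9721, 43798) = 34077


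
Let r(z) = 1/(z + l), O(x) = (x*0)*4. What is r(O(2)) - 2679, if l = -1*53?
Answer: -141988/53 ≈ -2679.0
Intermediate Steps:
O(x) = 0 (O(x) = 0*4 = 0)
l = -53
r(z) = 1/(-53 + z) (r(z) = 1/(z - 53) = 1/(-53 + z))
r(O(2)) - 2679 = 1/(-53 + 0) - 2679 = 1/(-53) - 2679 = -1/53 - 2679 = -141988/53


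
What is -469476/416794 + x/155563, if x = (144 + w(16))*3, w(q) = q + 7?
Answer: -5201734371/4631266073 ≈ -1.1232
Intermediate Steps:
w(q) = 7 + q
x = 501 (x = (144 + (7 + 16))*3 = (144 + 23)*3 = 167*3 = 501)
-469476/416794 + x/155563 = -469476/416794 + 501/155563 = -469476*1/416794 + 501*(1/155563) = -33534/29771 + 501/155563 = -5201734371/4631266073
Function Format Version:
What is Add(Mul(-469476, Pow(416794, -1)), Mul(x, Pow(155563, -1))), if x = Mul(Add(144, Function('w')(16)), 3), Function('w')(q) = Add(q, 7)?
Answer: Rational(-5201734371, 4631266073) ≈ -1.1232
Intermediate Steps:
Function('w')(q) = Add(7, q)
x = 501 (x = Mul(Add(144, Add(7, 16)), 3) = Mul(Add(144, 23), 3) = Mul(167, 3) = 501)
Add(Mul(-469476, Pow(416794, -1)), Mul(x, Pow(155563, -1))) = Add(Mul(-469476, Pow(416794, -1)), Mul(501, Pow(155563, -1))) = Add(Mul(-469476, Rational(1, 416794)), Mul(501, Rational(1, 155563))) = Add(Rational(-33534, 29771), Rational(501, 155563)) = Rational(-5201734371, 4631266073)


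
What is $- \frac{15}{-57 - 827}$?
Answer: $\frac{15}{884} \approx 0.016968$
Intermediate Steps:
$- \frac{15}{-57 - 827} = - \frac{15}{-884} = \left(-15\right) \left(- \frac{1}{884}\right) = \frac{15}{884}$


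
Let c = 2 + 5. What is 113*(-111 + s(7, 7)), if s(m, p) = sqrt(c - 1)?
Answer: -12543 + 113*sqrt(6) ≈ -12266.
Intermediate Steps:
c = 7
s(m, p) = sqrt(6) (s(m, p) = sqrt(7 - 1) = sqrt(6))
113*(-111 + s(7, 7)) = 113*(-111 + sqrt(6)) = -12543 + 113*sqrt(6)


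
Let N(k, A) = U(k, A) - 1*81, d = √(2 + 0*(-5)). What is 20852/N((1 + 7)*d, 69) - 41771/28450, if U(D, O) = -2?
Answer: -596706393/2361350 ≈ -252.70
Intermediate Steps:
d = √2 (d = √(2 + 0) = √2 ≈ 1.4142)
N(k, A) = -83 (N(k, A) = -2 - 1*81 = -2 - 81 = -83)
20852/N((1 + 7)*d, 69) - 41771/28450 = 20852/(-83) - 41771/28450 = 20852*(-1/83) - 41771*1/28450 = -20852/83 - 41771/28450 = -596706393/2361350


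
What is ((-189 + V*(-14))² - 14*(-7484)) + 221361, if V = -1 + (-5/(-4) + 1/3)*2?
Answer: 3368197/9 ≈ 3.7424e+5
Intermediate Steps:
V = 13/6 (V = -1 + (-5*(-¼) + 1*(⅓))*2 = -1 + (5/4 + ⅓)*2 = -1 + (19/12)*2 = -1 + 19/6 = 13/6 ≈ 2.1667)
((-189 + V*(-14))² - 14*(-7484)) + 221361 = ((-189 + (13/6)*(-14))² - 14*(-7484)) + 221361 = ((-189 - 91/3)² + 104776) + 221361 = ((-658/3)² + 104776) + 221361 = (432964/9 + 104776) + 221361 = 1375948/9 + 221361 = 3368197/9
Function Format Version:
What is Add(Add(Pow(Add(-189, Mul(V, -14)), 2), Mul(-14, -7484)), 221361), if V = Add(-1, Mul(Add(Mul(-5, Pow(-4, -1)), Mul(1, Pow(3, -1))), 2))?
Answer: Rational(3368197, 9) ≈ 3.7424e+5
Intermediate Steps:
V = Rational(13, 6) (V = Add(-1, Mul(Add(Mul(-5, Rational(-1, 4)), Mul(1, Rational(1, 3))), 2)) = Add(-1, Mul(Add(Rational(5, 4), Rational(1, 3)), 2)) = Add(-1, Mul(Rational(19, 12), 2)) = Add(-1, Rational(19, 6)) = Rational(13, 6) ≈ 2.1667)
Add(Add(Pow(Add(-189, Mul(V, -14)), 2), Mul(-14, -7484)), 221361) = Add(Add(Pow(Add(-189, Mul(Rational(13, 6), -14)), 2), Mul(-14, -7484)), 221361) = Add(Add(Pow(Add(-189, Rational(-91, 3)), 2), 104776), 221361) = Add(Add(Pow(Rational(-658, 3), 2), 104776), 221361) = Add(Add(Rational(432964, 9), 104776), 221361) = Add(Rational(1375948, 9), 221361) = Rational(3368197, 9)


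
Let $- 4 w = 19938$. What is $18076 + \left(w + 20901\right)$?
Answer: $\frac{67985}{2} \approx 33993.0$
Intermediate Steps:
$w = - \frac{9969}{2}$ ($w = \left(- \frac{1}{4}\right) 19938 = - \frac{9969}{2} \approx -4984.5$)
$18076 + \left(w + 20901\right) = 18076 + \left(- \frac{9969}{2} + 20901\right) = 18076 + \frac{31833}{2} = \frac{67985}{2}$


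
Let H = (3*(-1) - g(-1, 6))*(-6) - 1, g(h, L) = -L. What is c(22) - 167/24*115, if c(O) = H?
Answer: -19661/24 ≈ -819.21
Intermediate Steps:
H = -19 (H = (3*(-1) - (-1)*6)*(-6) - 1 = (-3 - 1*(-6))*(-6) - 1 = (-3 + 6)*(-6) - 1 = 3*(-6) - 1 = -18 - 1 = -19)
c(O) = -19
c(22) - 167/24*115 = -19 - 167/24*115 = -19 - 19205/24 = -19661/24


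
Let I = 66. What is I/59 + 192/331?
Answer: 33174/19529 ≈ 1.6987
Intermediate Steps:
I/59 + 192/331 = 66/59 + 192/331 = 33174/19529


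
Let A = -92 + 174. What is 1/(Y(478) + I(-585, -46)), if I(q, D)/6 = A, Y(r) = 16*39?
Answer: 1/1116 ≈ 0.00089606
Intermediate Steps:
Y(r) = 624
A = 82
I(q, D) = 492 (I(q, D) = 6*82 = 492)
1/(Y(478) + I(-585, -46)) = 1/(624 + 492) = 1/1116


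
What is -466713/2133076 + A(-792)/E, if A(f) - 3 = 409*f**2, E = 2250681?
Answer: 182064104666617/1600291208252 ≈ 113.77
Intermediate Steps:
A(f) = 3 + 409*f**2
-466713/2133076 + A(-792)/E = -466713/2133076 + (3 + 409*(-792)**2)/2250681 = -466713*1/2133076 + (3 + 409*627264)*(1/2250681) = -466713/2133076 + (3 + 256550976)*(1/2250681) = -466713/2133076 + 256550979*(1/2250681) = -466713/2133076 + 85516993/750227 = 182064104666617/1600291208252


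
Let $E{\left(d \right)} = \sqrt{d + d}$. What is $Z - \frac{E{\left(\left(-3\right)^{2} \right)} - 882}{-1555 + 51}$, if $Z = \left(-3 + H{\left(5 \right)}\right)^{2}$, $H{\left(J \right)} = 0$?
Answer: $\frac{6327}{752} + \frac{3 \sqrt{2}}{1504} \approx 8.4164$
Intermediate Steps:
$E{\left(d \right)} = \sqrt{2} \sqrt{d}$ ($E{\left(d \right)} = \sqrt{2 d} = \sqrt{2} \sqrt{d}$)
$Z = 9$ ($Z = \left(-3 + 0\right)^{2} = \left(-3\right)^{2} = 9$)
$Z - \frac{E{\left(\left(-3\right)^{2} \right)} - 882}{-1555 + 51} = 9 - \frac{\sqrt{2} \sqrt{\left(-3\right)^{2}} - 882}{-1555 + 51} = 9 - \frac{\sqrt{2} \sqrt{9} - 882}{-1504} = 9 - \left(\sqrt{2} \cdot 3 - 882\right) \left(- \frac{1}{1504}\right) = 9 - \left(3 \sqrt{2} - 882\right) \left(- \frac{1}{1504}\right) = 9 - \left(-882 + 3 \sqrt{2}\right) \left(- \frac{1}{1504}\right) = 9 - \left(\frac{441}{752} - \frac{3 \sqrt{2}}{1504}\right) = \frac{6327}{752} + \frac{3 \sqrt{2}}{1504}$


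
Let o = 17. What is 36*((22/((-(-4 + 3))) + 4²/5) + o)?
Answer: 7596/5 ≈ 1519.2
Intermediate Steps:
36*((22/((-(-4 + 3))) + 4²/5) + o) = 36*((22/((-(-4 + 3))) + 4²/5) + 17) = 36*((22/((-1*(-1))) + 16*(⅕)) + 17) = 36*((22/1 + 16/5) + 17) = 36*((22*1 + 16/5) + 17) = 36*((22 + 16/5) + 17) = 36*(126/5 + 17) = 36*(211/5) = 7596/5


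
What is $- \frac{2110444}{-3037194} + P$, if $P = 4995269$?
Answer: $\frac{7585801572815}{1518597} \approx 4.9953 \cdot 10^{6}$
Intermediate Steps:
$- \frac{2110444}{-3037194} + P = - \frac{2110444}{-3037194} + 4995269 = \left(-2110444\right) \left(- \frac{1}{3037194}\right) + 4995269 = \frac{1055222}{1518597} + 4995269 = \frac{7585801572815}{1518597}$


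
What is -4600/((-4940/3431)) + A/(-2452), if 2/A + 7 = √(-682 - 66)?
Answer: 771076285589/241349134 + I*√187/488561 ≈ 3194.9 + 2.799e-5*I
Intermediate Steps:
A = 2/(-7 + 2*I*√187) (A = 2/(-7 + √(-682 - 66)) = 2/(-7 + √(-748)) = 2/(-7 + 2*I*√187) ≈ -0.017566 - 0.068631*I)
-4600/((-4940/3431)) + A/(-2452) = -4600/((-4940/3431)) + (-14/797 - 4*I*√187/797)/(-2452) = -4600/((-4940*1/3431)) + (-14/797 - 4*I*√187/797)*(-1/2452) = -4600/(-4940/3431) + (7/977122 + I*√187/488561) = -4600*(-3431/4940) + (7/977122 + I*√187/488561) = 789130/247 + (7/977122 + I*√187/488561) = 771076285589/241349134 + I*√187/488561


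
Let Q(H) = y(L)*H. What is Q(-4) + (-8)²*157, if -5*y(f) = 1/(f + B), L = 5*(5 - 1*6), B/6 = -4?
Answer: 1456956/145 ≈ 10048.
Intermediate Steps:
B = -24 (B = 6*(-4) = -24)
L = -5 (L = 5*(5 - 6) = 5*(-1) = -5)
y(f) = -1/(5*(-24 + f)) (y(f) = -1/(5*(f - 24)) = -1/(5*(-24 + f)))
Q(H) = H/145 (Q(H) = (-1/(-120 + 5*(-5)))*H = (-1/(-120 - 25))*H = (-1/(-145))*H = (-1*(-1/145))*H = H/145)
Q(-4) + (-8)²*157 = (1/145)*(-4) + (-8)²*157 = -4/145 + 64*157 = -4/145 + 10048 = 1456956/145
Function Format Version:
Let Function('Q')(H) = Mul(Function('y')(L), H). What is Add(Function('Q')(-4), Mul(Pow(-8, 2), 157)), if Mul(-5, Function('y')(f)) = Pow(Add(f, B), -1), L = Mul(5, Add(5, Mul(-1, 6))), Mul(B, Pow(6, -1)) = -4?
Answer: Rational(1456956, 145) ≈ 10048.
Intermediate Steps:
B = -24 (B = Mul(6, -4) = -24)
L = -5 (L = Mul(5, Add(5, -6)) = Mul(5, -1) = -5)
Function('y')(f) = Mul(Rational(-1, 5), Pow(Add(-24, f), -1)) (Function('y')(f) = Mul(Rational(-1, 5), Pow(Add(f, -24), -1)) = Mul(Rational(-1, 5), Pow(Add(-24, f), -1)))
Function('Q')(H) = Mul(Rational(1, 145), H) (Function('Q')(H) = Mul(Mul(-1, Pow(Add(-120, Mul(5, -5)), -1)), H) = Mul(Mul(-1, Pow(Add(-120, -25), -1)), H) = Mul(Mul(-1, Pow(-145, -1)), H) = Mul(Mul(-1, Rational(-1, 145)), H) = Mul(Rational(1, 145), H))
Add(Function('Q')(-4), Mul(Pow(-8, 2), 157)) = Add(Mul(Rational(1, 145), -4), Mul(Pow(-8, 2), 157)) = Add(Rational(-4, 145), Mul(64, 157)) = Add(Rational(-4, 145), 10048) = Rational(1456956, 145)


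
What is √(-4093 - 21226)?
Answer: I*√25319 ≈ 159.12*I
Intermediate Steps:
√(-4093 - 21226) = √(-25319) = I*√25319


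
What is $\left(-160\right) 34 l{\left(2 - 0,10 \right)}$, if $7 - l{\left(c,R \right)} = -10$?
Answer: $-92480$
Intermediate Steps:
$l{\left(c,R \right)} = 17$ ($l{\left(c,R \right)} = 7 - -10 = 7 + 10 = 17$)
$\left(-160\right) 34 l{\left(2 - 0,10 \right)} = \left(-160\right) 34 \cdot 17 = \left(-5440\right) 17 = -92480$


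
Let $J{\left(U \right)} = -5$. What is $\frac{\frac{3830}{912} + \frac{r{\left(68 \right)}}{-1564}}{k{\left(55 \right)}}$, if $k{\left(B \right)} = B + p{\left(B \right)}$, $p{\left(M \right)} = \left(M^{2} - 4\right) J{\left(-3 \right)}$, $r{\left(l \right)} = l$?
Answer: $- \frac{6227}{22549200} \approx -0.00027615$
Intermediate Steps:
$p{\left(M \right)} = 20 - 5 M^{2}$ ($p{\left(M \right)} = \left(M^{2} - 4\right) \left(-5\right) = \left(-4 + M^{2}\right) \left(-5\right) = 20 - 5 M^{2}$)
$k{\left(B \right)} = 20 + B - 5 B^{2}$ ($k{\left(B \right)} = B - \left(-20 + 5 B^{2}\right) = 20 + B - 5 B^{2}$)
$\frac{\frac{3830}{912} + \frac{r{\left(68 \right)}}{-1564}}{k{\left(55 \right)}} = \frac{\frac{3830}{912} + \frac{68}{-1564}}{20 + 55 - 5 \cdot 55^{2}} = \frac{3830 \cdot \frac{1}{912} + 68 \left(- \frac{1}{1564}\right)}{20 + 55 - 15125} = \frac{\frac{1915}{456} - \frac{1}{23}}{20 + 55 - 15125} = \frac{43589}{10488 \left(-15050\right)} = \frac{43589}{10488} \left(- \frac{1}{15050}\right) = - \frac{6227}{22549200}$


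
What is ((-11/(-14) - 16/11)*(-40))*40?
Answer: 82400/77 ≈ 1070.1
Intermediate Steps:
((-11/(-14) - 16/11)*(-40))*40 = ((-11*(-1/14) - 16*1/11)*(-40))*40 = ((11/14 - 16/11)*(-40))*40 = -103/154*(-40)*40 = (2060/77)*40 = 82400/77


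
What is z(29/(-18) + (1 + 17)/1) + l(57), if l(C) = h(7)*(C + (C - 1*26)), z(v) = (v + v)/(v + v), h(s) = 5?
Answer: 441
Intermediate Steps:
z(v) = 1 (z(v) = (2*v)/((2*v)) = (2*v)*(1/(2*v)) = 1)
l(C) = -130 + 10*C (l(C) = 5*(C + (C - 1*26)) = 5*(C + (C - 26)) = 5*(C + (-26 + C)) = 5*(-26 + 2*C) = -130 + 10*C)
z(29/(-18) + (1 + 17)/1) + l(57) = 1 + (-130 + 10*57) = 1 + (-130 + 570) = 1 + 440 = 441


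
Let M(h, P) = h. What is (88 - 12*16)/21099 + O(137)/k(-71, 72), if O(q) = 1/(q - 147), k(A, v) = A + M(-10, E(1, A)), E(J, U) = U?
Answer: -1619/438210 ≈ -0.0036946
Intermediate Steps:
k(A, v) = -10 + A (k(A, v) = A - 10 = -10 + A)
O(q) = 1/(-147 + q)
(88 - 12*16)/21099 + O(137)/k(-71, 72) = (88 - 12*16)/21099 + 1/((-147 + 137)*(-10 - 71)) = (88 - 192)*(1/21099) + 1/(-10*(-81)) = -104*1/21099 - 1/10*(-1/81) = -8/1623 + 1/810 = -1619/438210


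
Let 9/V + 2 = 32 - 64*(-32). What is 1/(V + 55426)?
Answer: 2078/115175237 ≈ 1.8042e-5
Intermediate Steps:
V = 9/2078 (V = 9/(-2 + (32 - 64*(-32))) = 9/(-2 + (32 + 2048)) = 9/(-2 + 2080) = 9/2078 ≈ 0.0043311)
1/(V + 55426) = 1/(9/2078 + 55426) = 1/(115175237/2078) = 2078/115175237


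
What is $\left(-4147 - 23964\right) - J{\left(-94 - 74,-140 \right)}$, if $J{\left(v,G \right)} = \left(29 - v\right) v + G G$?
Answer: $-14615$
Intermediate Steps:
$J{\left(v,G \right)} = G^{2} + v \left(29 - v\right)$ ($J{\left(v,G \right)} = v \left(29 - v\right) + G^{2} = G^{2} + v \left(29 - v\right)$)
$\left(-4147 - 23964\right) - J{\left(-94 - 74,-140 \right)} = \left(-4147 - 23964\right) - \left(\left(-140\right)^{2} - \left(-94 - 74\right)^{2} + 29 \left(-94 - 74\right)\right) = \left(-4147 - 23964\right) - \left(19600 - \left(-168\right)^{2} + 29 \left(-168\right)\right) = -28111 - \left(19600 - 28224 - 4872\right) = -28111 - -13496 = -28111 + 13496 = -14615$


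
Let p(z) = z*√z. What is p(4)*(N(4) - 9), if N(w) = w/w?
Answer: -64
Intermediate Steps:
N(w) = 1
p(z) = z^(3/2)
p(4)*(N(4) - 9) = 4^(3/2)*(1 - 9) = 8*(-8) = -64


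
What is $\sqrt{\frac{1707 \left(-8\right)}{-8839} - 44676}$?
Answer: $\frac{2 i \sqrt{872580573303}}{8839} \approx 211.36 i$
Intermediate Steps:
$\sqrt{\frac{1707 \left(-8\right)}{-8839} - 44676} = \sqrt{\left(-13656\right) \left(- \frac{1}{8839}\right) - 44676} = \sqrt{\frac{13656}{8839} - 44676} = \sqrt{- \frac{394877508}{8839}} = \frac{2 i \sqrt{872580573303}}{8839}$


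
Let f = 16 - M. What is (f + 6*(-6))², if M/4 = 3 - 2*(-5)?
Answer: 5184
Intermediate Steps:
M = 52 (M = 4*(3 - 2*(-5)) = 4*(3 + 10) = 4*13 = 52)
f = -36 (f = 16 - 1*52 = 16 - 52 = -36)
(f + 6*(-6))² = (-36 + 6*(-6))² = (-36 - 36)² = (-72)² = 5184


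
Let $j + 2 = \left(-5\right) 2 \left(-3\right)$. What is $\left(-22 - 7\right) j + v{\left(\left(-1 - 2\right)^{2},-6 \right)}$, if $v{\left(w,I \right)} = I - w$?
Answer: $-827$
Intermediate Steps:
$j = 28$ ($j = -2 + \left(-5\right) 2 \left(-3\right) = -2 - -30 = -2 + 30 = 28$)
$\left(-22 - 7\right) j + v{\left(\left(-1 - 2\right)^{2},-6 \right)} = \left(-22 - 7\right) 28 - \left(6 + \left(-1 - 2\right)^{2}\right) = \left(-29\right) 28 - \left(6 + \left(-1 + \left(-2 + 0\right)\right)^{2}\right) = -812 - \left(6 + \left(-1 - 2\right)^{2}\right) = -812 - 15 = -827$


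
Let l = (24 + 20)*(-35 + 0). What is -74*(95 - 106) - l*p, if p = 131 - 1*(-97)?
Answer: 351934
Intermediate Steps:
l = -1540 (l = 44*(-35) = -1540)
p = 228 (p = 131 + 97 = 228)
-74*(95 - 106) - l*p = -74*(95 - 106) - (-1540)*228 = -74*(-11) - 1*(-351120) = 814 + 351120 = 351934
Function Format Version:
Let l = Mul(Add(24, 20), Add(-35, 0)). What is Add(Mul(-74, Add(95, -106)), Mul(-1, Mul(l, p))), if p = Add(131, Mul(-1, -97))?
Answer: 351934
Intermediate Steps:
l = -1540 (l = Mul(44, -35) = -1540)
p = 228 (p = Add(131, 97) = 228)
Add(Mul(-74, Add(95, -106)), Mul(-1, Mul(l, p))) = Add(Mul(-74, Add(95, -106)), Mul(-1, Mul(-1540, 228))) = Add(Mul(-74, -11), Mul(-1, -351120)) = Add(814, 351120) = 351934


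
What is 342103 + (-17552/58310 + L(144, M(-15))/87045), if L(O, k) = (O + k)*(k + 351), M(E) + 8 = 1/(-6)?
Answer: 892993939536563/2610305460 ≈ 3.4210e+5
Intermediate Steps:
M(E) = -49/6 (M(E) = -8 + 1/(-6) = -8 - ⅙ = -49/6)
L(O, k) = (351 + k)*(O + k) (L(O, k) = (O + k)*(351 + k) = (351 + k)*(O + k))
342103 + (-17552/58310 + L(144, M(-15))/87045) = 342103 + (-17552/58310 + ((-49/6)² + 351*144 + 351*(-49/6) + 144*(-49/6))/87045) = 342103 + (-17552*1/58310 + (2401/36 + 50544 - 5733/2 - 1176)*(1/87045)) = 342103 + (-8776/29155 + (1676455/36)*(1/87045)) = 342103 + (-8776/29155 + 335291/626724) = 342103 + 610754183/2610305460 = 892993939536563/2610305460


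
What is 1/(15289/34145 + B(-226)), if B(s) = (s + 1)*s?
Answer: 34145/1736288539 ≈ 1.9666e-5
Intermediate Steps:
B(s) = s*(1 + s) (B(s) = (1 + s)*s = s*(1 + s))
1/(15289/34145 + B(-226)) = 1/(15289/34145 - 226*(1 - 226)) = 1/(15289*(1/34145) - 226*(-225)) = 1/(15289/34145 + 50850) = 1/(1736288539/34145) = 34145/1736288539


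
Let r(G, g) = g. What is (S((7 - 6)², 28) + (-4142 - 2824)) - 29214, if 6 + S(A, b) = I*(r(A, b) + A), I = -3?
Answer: -36273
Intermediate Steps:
S(A, b) = -6 - 3*A - 3*b (S(A, b) = -6 - 3*(b + A) = -6 - 3*(A + b) = -6 + (-3*A - 3*b) = -6 - 3*A - 3*b)
(S((7 - 6)², 28) + (-4142 - 2824)) - 29214 = ((-6 - 3*(7 - 6)² - 3*28) + (-4142 - 2824)) - 29214 = ((-6 - 3*1² - 84) - 6966) - 29214 = ((-6 - 3*1 - 84) - 6966) - 29214 = ((-6 - 3 - 84) - 6966) - 29214 = (-93 - 6966) - 29214 = -7059 - 29214 = -36273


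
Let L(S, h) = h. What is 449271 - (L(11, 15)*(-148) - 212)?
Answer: 451703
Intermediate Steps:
449271 - (L(11, 15)*(-148) - 212) = 449271 - (15*(-148) - 212) = 449271 - (-2220 - 212) = 449271 - 1*(-2432) = 449271 + 2432 = 451703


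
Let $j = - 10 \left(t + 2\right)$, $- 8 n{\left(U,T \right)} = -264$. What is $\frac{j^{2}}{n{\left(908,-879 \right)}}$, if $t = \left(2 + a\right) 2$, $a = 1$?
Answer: $\frac{6400}{33} \approx 193.94$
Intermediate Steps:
$t = 6$ ($t = \left(2 + 1\right) 2 = 3 \cdot 2 = 6$)
$n{\left(U,T \right)} = 33$ ($n{\left(U,T \right)} = \left(- \frac{1}{8}\right) \left(-264\right) = 33$)
$j = -80$ ($j = - 10 \left(6 + 2\right) = \left(-10\right) 8 = -80$)
$\frac{j^{2}}{n{\left(908,-879 \right)}} = \frac{\left(-80\right)^{2}}{33} = 6400 \cdot \frac{1}{33} = \frac{6400}{33}$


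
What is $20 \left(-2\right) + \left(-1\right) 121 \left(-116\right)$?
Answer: $13996$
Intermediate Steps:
$20 \left(-2\right) + \left(-1\right) 121 \left(-116\right) = -40 - -14036 = -40 + 14036 = 13996$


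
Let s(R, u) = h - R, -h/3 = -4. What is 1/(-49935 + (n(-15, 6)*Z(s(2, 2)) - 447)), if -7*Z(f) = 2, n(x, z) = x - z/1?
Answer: -1/50376 ≈ -1.9851e-5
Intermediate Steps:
h = 12 (h = -3*(-4) = 12)
n(x, z) = x - z
s(R, u) = 12 - R
Z(f) = -2/7 (Z(f) = -⅐*2 = -2/7)
1/(-49935 + (n(-15, 6)*Z(s(2, 2)) - 447)) = 1/(-49935 + ((-15 - 1*6)*(-2/7) - 447)) = 1/(-49935 + ((-15 - 6)*(-2/7) - 447)) = 1/(-49935 + (-21*(-2/7) - 447)) = 1/(-49935 + (6 - 447)) = 1/(-49935 - 441) = 1/(-50376) = -1/50376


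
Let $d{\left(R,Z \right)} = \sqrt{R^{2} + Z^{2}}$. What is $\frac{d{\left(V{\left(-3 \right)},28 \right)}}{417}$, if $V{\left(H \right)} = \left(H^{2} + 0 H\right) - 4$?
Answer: $\frac{\sqrt{809}}{417} \approx 0.068208$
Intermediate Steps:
$V{\left(H \right)} = -4 + H^{2}$ ($V{\left(H \right)} = \left(H^{2} + 0\right) - 4 = H^{2} - 4 = -4 + H^{2}$)
$\frac{d{\left(V{\left(-3 \right)},28 \right)}}{417} = \frac{\sqrt{\left(-4 + \left(-3\right)^{2}\right)^{2} + 28^{2}}}{417} = \sqrt{\left(-4 + 9\right)^{2} + 784} \cdot \frac{1}{417} = \sqrt{5^{2} + 784} \cdot \frac{1}{417} = \sqrt{25 + 784} \cdot \frac{1}{417} = \sqrt{809} \cdot \frac{1}{417} = \frac{\sqrt{809}}{417}$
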